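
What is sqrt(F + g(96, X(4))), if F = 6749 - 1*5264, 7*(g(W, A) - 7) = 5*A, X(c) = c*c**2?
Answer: 6*sqrt(2093)/7 ≈ 39.214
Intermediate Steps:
X(c) = c**3
g(W, A) = 7 + 5*A/7 (g(W, A) = 7 + (5*A)/7 = 7 + 5*A/7)
F = 1485 (F = 6749 - 5264 = 1485)
sqrt(F + g(96, X(4))) = sqrt(1485 + (7 + (5/7)*4**3)) = sqrt(1485 + (7 + (5/7)*64)) = sqrt(1485 + (7 + 320/7)) = sqrt(1485 + 369/7) = sqrt(10764/7) = 6*sqrt(2093)/7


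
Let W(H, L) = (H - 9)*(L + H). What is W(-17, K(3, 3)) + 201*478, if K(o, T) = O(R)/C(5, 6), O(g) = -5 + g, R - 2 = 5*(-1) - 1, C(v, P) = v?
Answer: 482834/5 ≈ 96567.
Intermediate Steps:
R = -4 (R = 2 + (5*(-1) - 1) = 2 + (-5 - 1) = 2 - 6 = -4)
K(o, T) = -9/5 (K(o, T) = (-5 - 4)/5 = -9*1/5 = -9/5)
W(H, L) = (-9 + H)*(H + L)
W(-17, K(3, 3)) + 201*478 = ((-17)**2 - 9*(-17) - 9*(-9/5) - 17*(-9/5)) + 201*478 = (289 + 153 + 81/5 + 153/5) + 96078 = 2444/5 + 96078 = 482834/5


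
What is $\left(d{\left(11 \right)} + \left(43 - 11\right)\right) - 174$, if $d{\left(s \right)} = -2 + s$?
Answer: $-133$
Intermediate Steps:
$\left(d{\left(11 \right)} + \left(43 - 11\right)\right) - 174 = \left(\left(-2 + 11\right) + \left(43 - 11\right)\right) - 174 = \left(9 + 32\right) - 174 = 41 - 174 = -133$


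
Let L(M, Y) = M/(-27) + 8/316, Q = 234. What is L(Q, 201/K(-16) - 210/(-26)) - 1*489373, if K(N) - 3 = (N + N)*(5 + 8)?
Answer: -115983449/237 ≈ -4.8938e+5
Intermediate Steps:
K(N) = 3 + 26*N (K(N) = 3 + (N + N)*(5 + 8) = 3 + (2*N)*13 = 3 + 26*N)
L(M, Y) = 2/79 - M/27 (L(M, Y) = M*(-1/27) + 8*(1/316) = -M/27 + 2/79 = 2/79 - M/27)
L(Q, 201/K(-16) - 210/(-26)) - 1*489373 = (2/79 - 1/27*234) - 1*489373 = (2/79 - 26/3) - 489373 = -2048/237 - 489373 = -115983449/237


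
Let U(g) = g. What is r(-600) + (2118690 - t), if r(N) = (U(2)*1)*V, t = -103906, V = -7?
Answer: 2222582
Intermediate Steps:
r(N) = -14 (r(N) = (2*1)*(-7) = 2*(-7) = -14)
r(-600) + (2118690 - t) = -14 + (2118690 - 1*(-103906)) = -14 + (2118690 + 103906) = -14 + 2222596 = 2222582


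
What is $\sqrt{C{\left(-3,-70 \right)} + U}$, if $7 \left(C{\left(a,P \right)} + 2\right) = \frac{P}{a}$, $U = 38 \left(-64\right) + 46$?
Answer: $\frac{7 i \sqrt{438}}{3} \approx 48.833 i$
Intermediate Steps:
$U = -2386$ ($U = -2432 + 46 = -2386$)
$C{\left(a,P \right)} = -2 + \frac{P}{7 a}$ ($C{\left(a,P \right)} = -2 + \frac{P \frac{1}{a}}{7} = -2 + \frac{P}{7 a}$)
$\sqrt{C{\left(-3,-70 \right)} + U} = \sqrt{\left(-2 + \frac{1}{7} \left(-70\right) \frac{1}{-3}\right) - 2386} = \sqrt{\left(-2 + \frac{1}{7} \left(-70\right) \left(- \frac{1}{3}\right)\right) - 2386} = \sqrt{\left(-2 + \frac{10}{3}\right) - 2386} = \sqrt{\frac{4}{3} - 2386} = \sqrt{- \frac{7154}{3}} = \frac{7 i \sqrt{438}}{3}$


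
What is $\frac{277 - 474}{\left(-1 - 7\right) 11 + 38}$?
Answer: $\frac{197}{50} \approx 3.94$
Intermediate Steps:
$\frac{277 - 474}{\left(-1 - 7\right) 11 + 38} = - \frac{197}{\left(-8\right) 11 + 38} = - \frac{197}{-88 + 38} = - \frac{197}{-50} = \left(-197\right) \left(- \frac{1}{50}\right) = \frac{197}{50}$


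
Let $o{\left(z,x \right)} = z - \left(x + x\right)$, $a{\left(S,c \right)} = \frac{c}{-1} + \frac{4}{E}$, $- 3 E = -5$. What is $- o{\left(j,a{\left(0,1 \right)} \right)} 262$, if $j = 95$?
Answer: $- \frac{120782}{5} \approx -24156.0$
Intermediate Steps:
$E = \frac{5}{3}$ ($E = \left(- \frac{1}{3}\right) \left(-5\right) = \frac{5}{3} \approx 1.6667$)
$a{\left(S,c \right)} = \frac{12}{5} - c$ ($a{\left(S,c \right)} = \frac{c}{-1} + \frac{4}{\frac{5}{3}} = c \left(-1\right) + 4 \cdot \frac{3}{5} = - c + \frac{12}{5} = \frac{12}{5} - c$)
$o{\left(z,x \right)} = z - 2 x$
$- o{\left(j,a{\left(0,1 \right)} \right)} 262 = - (95 - 2 \left(\frac{12}{5} - 1\right)) 262 = - (95 - \frac{14}{5}) 262 = \left(-1\right) \frac{461}{5} \cdot 262 = \left(- \frac{461}{5}\right) 262 = - \frac{120782}{5}$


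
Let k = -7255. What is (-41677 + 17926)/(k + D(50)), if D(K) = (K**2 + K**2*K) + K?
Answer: -3393/17185 ≈ -0.19744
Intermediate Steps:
D(K) = K + K**2 + K**3 (D(K) = (K**2 + K**3) + K = K + K**2 + K**3)
(-41677 + 17926)/(k + D(50)) = (-41677 + 17926)/(-7255 + 50*(1 + 50 + 50**2)) = -23751/(-7255 + 50*(1 + 50 + 2500)) = -23751/(-7255 + 50*2551) = -23751/(-7255 + 127550) = -23751/120295 = -23751*1/120295 = -3393/17185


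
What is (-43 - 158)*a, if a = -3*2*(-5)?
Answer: -6030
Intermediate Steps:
a = 30 (a = -6*(-5) = 30)
(-43 - 158)*a = (-43 - 158)*30 = -201*30 = -6030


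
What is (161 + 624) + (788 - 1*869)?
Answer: 704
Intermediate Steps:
(161 + 624) + (788 - 1*869) = 785 + (788 - 869) = 785 - 81 = 704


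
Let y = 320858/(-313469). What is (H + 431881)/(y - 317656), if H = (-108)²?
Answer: -139037607605/99575629522 ≈ -1.3963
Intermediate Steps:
H = 11664
y = -320858/313469 (y = 320858*(-1/313469) = -320858/313469 ≈ -1.0236)
(H + 431881)/(y - 317656) = (11664 + 431881)/(-320858/313469 - 317656) = 443545/(-99575629522/313469) = 443545*(-313469/99575629522) = -139037607605/99575629522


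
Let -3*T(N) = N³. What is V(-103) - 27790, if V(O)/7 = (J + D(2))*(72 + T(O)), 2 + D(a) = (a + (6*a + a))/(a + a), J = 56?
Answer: 443651488/3 ≈ 1.4788e+8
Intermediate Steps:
D(a) = 2 (D(a) = -2 + (a + (6*a + a))/(a + a) = -2 + (a + 7*a)/((2*a)) = -2 + (8*a)*(1/(2*a)) = -2 + 4 = 2)
T(N) = -N³/3
V(O) = 29232 - 406*O³/3 (V(O) = 7*((56 + 2)*(72 - O³/3)) = 7*(58*(72 - O³/3)) = 7*(4176 - 58*O³/3) = 29232 - 406*O³/3)
V(-103) - 27790 = (29232 - 406/3*(-103)³) - 27790 = (29232 - 406/3*(-1092727)) - 27790 = (29232 + 443647162/3) - 27790 = 443734858/3 - 27790 = 443651488/3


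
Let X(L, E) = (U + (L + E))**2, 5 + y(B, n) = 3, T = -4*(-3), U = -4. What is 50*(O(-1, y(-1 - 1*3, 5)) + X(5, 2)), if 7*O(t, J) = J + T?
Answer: 3650/7 ≈ 521.43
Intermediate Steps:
T = 12
y(B, n) = -2 (y(B, n) = -5 + 3 = -2)
X(L, E) = (-4 + E + L)**2 (X(L, E) = (-4 + (L + E))**2 = (-4 + (E + L))**2 = (-4 + E + L)**2)
O(t, J) = 12/7 + J/7 (O(t, J) = (J + 12)/7 = (12 + J)/7 = 12/7 + J/7)
50*(O(-1, y(-1 - 1*3, 5)) + X(5, 2)) = 50*((12/7 + (1/7)*(-2)) + (-4 + 2 + 5)**2) = 50*((12/7 - 2/7) + 3**2) = 50*(10/7 + 9) = 50*(73/7) = 3650/7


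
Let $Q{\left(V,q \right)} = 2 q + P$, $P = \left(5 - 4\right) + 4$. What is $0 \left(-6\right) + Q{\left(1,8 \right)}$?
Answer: $21$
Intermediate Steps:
$P = 5$ ($P = 1 + 4 = 5$)
$Q{\left(V,q \right)} = 5 + 2 q$ ($Q{\left(V,q \right)} = 2 q + 5 = 5 + 2 q$)
$0 \left(-6\right) + Q{\left(1,8 \right)} = 0 \left(-6\right) + \left(5 + 2 \cdot 8\right) = 0 + \left(5 + 16\right) = 0 + 21 = 21$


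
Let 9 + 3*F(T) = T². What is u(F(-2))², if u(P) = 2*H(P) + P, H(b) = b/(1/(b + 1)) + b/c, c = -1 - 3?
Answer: 625/324 ≈ 1.9290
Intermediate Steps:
c = -4
H(b) = -b/4 + b*(1 + b) (H(b) = b/(1/(b + 1)) + b/(-4) = b/(1/(1 + b)) + b*(-¼) = b*(1 + b) - b/4 = -b/4 + b*(1 + b))
F(T) = -3 + T²/3
u(P) = P + P*(3 + 4*P)/2 (u(P) = 2*(P*(3 + 4*P)/4) + P = P*(3 + 4*P)/2 + P = P + P*(3 + 4*P)/2)
u(F(-2))² = ((-3 + (⅓)*(-2)²)*(5 + 4*(-3 + (⅓)*(-2)²))/2)² = ((-3 + (⅓)*4)*(5 + 4*(-3 + (⅓)*4))/2)² = ((-3 + 4/3)*(5 + 4*(-3 + 4/3))/2)² = ((½)*(-5/3)*(5 + 4*(-5/3)))² = ((½)*(-5/3)*(5 - 20/3))² = ((½)*(-5/3)*(-5/3))² = (25/18)² = 625/324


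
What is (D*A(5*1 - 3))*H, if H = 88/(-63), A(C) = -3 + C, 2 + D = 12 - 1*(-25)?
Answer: 440/9 ≈ 48.889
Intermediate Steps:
D = 35 (D = -2 + (12 - 1*(-25)) = -2 + (12 + 25) = -2 + 37 = 35)
H = -88/63 (H = 88*(-1/63) = -88/63 ≈ -1.3968)
(D*A(5*1 - 3))*H = (35*(-3 + (5*1 - 3)))*(-88/63) = (35*(-3 + (5 - 3)))*(-88/63) = (35*(-3 + 2))*(-88/63) = (35*(-1))*(-88/63) = -35*(-88/63) = 440/9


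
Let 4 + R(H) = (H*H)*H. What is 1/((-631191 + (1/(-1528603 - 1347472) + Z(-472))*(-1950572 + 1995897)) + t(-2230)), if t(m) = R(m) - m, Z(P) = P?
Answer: -115043/1278310575319508 ≈ -8.9996e-11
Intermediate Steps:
R(H) = -4 + H**3 (R(H) = -4 + (H*H)*H = -4 + H**2*H = -4 + H**3)
t(m) = -4 + m**3 - m (t(m) = (-4 + m**3) - m = -4 + m**3 - m)
1/((-631191 + (1/(-1528603 - 1347472) + Z(-472))*(-1950572 + 1995897)) + t(-2230)) = 1/((-631191 + (1/(-1528603 - 1347472) - 472)*(-1950572 + 1995897)) + (-4 + (-2230)**3 - 1*(-2230))) = 1/((-631191 + (1/(-2876075) - 472)*45325) + (-4 - 11089567000 + 2230)) = 1/((-631191 + (-1/2876075 - 472)*45325) - 11089564774) = 1/((-631191 - 1357507401/2876075*45325) - 11089564774) = 1/((-631191 - 2461160918013/115043) - 11089564774) = 1/(-2533775024226/115043 - 11089564774) = 1/(-1278310575319508/115043) = -115043/1278310575319508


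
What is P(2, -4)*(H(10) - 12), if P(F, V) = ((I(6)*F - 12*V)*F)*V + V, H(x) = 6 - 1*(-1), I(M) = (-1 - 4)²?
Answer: 3940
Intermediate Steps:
I(M) = 25 (I(M) = (-5)² = 25)
H(x) = 7 (H(x) = 6 + 1 = 7)
P(F, V) = V + F*V*(-12*V + 25*F) (P(F, V) = ((25*F - 12*V)*F)*V + V = ((-12*V + 25*F)*F)*V + V = (F*(-12*V + 25*F))*V + V = F*V*(-12*V + 25*F) + V = V + F*V*(-12*V + 25*F))
P(2, -4)*(H(10) - 12) = (-4*(1 + 25*2² - 12*2*(-4)))*(7 - 12) = -4*(1 + 25*4 + 96)*(-5) = -4*(1 + 100 + 96)*(-5) = -4*197*(-5) = -788*(-5) = 3940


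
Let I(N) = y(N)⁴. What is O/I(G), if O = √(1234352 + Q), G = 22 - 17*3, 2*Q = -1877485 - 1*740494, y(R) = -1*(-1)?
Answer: 5*I*√11942/2 ≈ 273.2*I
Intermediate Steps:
y(R) = 1
Q = -2617979/2 (Q = (-1877485 - 1*740494)/2 = (-1877485 - 740494)/2 = (½)*(-2617979) = -2617979/2 ≈ -1.3090e+6)
G = -29 (G = 22 - 51 = -29)
I(N) = 1 (I(N) = 1⁴ = 1)
O = 5*I*√11942/2 (O = √(1234352 - 2617979/2) = √(-149275/2) = 5*I*√11942/2 ≈ 273.2*I)
O/I(G) = (5*I*√11942/2)/1 = (5*I*√11942/2)*1 = 5*I*√11942/2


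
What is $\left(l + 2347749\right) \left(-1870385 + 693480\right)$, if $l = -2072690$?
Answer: $-323718312395$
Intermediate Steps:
$\left(l + 2347749\right) \left(-1870385 + 693480\right) = \left(-2072690 + 2347749\right) \left(-1870385 + 693480\right) = 275059 \left(-1176905\right) = -323718312395$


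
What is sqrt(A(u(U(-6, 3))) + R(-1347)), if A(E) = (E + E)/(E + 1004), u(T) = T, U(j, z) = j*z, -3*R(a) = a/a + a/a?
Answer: 4*I*sqrt(96135)/1479 ≈ 0.83856*I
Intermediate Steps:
R(a) = -2/3 (R(a) = -(a/a + a/a)/3 = -(1 + 1)/3 = -1/3*2 = -2/3)
A(E) = 2*E/(1004 + E) (A(E) = (2*E)/(1004 + E) = 2*E/(1004 + E))
sqrt(A(u(U(-6, 3))) + R(-1347)) = sqrt(2*(-6*3)/(1004 - 6*3) - 2/3) = sqrt(2*(-18)/(1004 - 18) - 2/3) = sqrt(2*(-18)/986 - 2/3) = sqrt(2*(-18)*(1/986) - 2/3) = sqrt(-18/493 - 2/3) = sqrt(-1040/1479) = 4*I*sqrt(96135)/1479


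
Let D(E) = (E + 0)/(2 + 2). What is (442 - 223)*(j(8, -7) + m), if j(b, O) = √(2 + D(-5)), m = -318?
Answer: -69642 + 219*√3/2 ≈ -69452.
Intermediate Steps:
D(E) = E/4
j(b, O) = √3/2 (j(b, O) = √(2 + (¼)*(-5)) = √(2 - 5/4) = √(¾) = √3/2)
(442 - 223)*(j(8, -7) + m) = (442 - 223)*(√3/2 - 318) = 219*(-318 + √3/2) = -69642 + 219*√3/2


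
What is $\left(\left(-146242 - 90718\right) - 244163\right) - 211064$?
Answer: $-692187$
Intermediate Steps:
$\left(\left(-146242 - 90718\right) - 244163\right) - 211064 = \left(-236960 - 244163\right) - 211064 = -481123 - 211064 = -692187$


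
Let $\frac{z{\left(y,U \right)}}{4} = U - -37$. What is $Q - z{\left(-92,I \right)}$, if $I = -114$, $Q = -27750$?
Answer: $-27442$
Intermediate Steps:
$z{\left(y,U \right)} = 148 + 4 U$ ($z{\left(y,U \right)} = 4 \left(U - -37\right) = 4 \left(U + 37\right) = 4 \left(37 + U\right) = 148 + 4 U$)
$Q - z{\left(-92,I \right)} = -27750 - \left(148 + 4 \left(-114\right)\right) = -27750 - \left(148 - 456\right) = -27750 - -308 = -27750 + 308 = -27442$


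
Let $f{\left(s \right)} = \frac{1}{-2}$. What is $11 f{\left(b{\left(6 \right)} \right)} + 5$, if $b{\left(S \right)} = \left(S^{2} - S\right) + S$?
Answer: $- \frac{1}{2} \approx -0.5$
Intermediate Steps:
$b{\left(S \right)} = S^{2}$
$f{\left(s \right)} = - \frac{1}{2}$
$11 f{\left(b{\left(6 \right)} \right)} + 5 = 11 \left(- \frac{1}{2}\right) + 5 = - \frac{11}{2} + 5 = - \frac{1}{2}$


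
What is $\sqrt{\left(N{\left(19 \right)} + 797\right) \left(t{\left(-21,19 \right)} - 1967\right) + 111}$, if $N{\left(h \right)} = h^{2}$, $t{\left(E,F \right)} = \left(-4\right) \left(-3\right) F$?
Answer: $3 i \sqrt{223739} \approx 1419.0 i$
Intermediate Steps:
$t{\left(E,F \right)} = 12 F$
$\sqrt{\left(N{\left(19 \right)} + 797\right) \left(t{\left(-21,19 \right)} - 1967\right) + 111} = \sqrt{\left(19^{2} + 797\right) \left(12 \cdot 19 - 1967\right) + 111} = \sqrt{\left(361 + 797\right) \left(228 - 1967\right) + 111} = \sqrt{1158 \left(-1739\right) + 111} = \sqrt{-2013762 + 111} = \sqrt{-2013651} = 3 i \sqrt{223739}$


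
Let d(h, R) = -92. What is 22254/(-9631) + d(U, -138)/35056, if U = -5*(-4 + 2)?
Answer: -195255569/84406084 ≈ -2.3133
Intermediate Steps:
U = 10 (U = -5*(-2) = 10)
22254/(-9631) + d(U, -138)/35056 = 22254/(-9631) - 92/35056 = 22254*(-1/9631) - 92*1/35056 = -22254/9631 - 23/8764 = -195255569/84406084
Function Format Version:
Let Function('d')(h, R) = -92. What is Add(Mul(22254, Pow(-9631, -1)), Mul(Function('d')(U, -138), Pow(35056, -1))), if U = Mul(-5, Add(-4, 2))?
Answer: Rational(-195255569, 84406084) ≈ -2.3133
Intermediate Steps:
U = 10 (U = Mul(-5, -2) = 10)
Add(Mul(22254, Pow(-9631, -1)), Mul(Function('d')(U, -138), Pow(35056, -1))) = Add(Mul(22254, Pow(-9631, -1)), Mul(-92, Pow(35056, -1))) = Add(Mul(22254, Rational(-1, 9631)), Mul(-92, Rational(1, 35056))) = Add(Rational(-22254, 9631), Rational(-23, 8764)) = Rational(-195255569, 84406084)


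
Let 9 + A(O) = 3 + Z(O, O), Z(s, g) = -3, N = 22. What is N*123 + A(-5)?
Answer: 2697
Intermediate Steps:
A(O) = -9 (A(O) = -9 + (3 - 3) = -9 + 0 = -9)
N*123 + A(-5) = 22*123 - 9 = 2706 - 9 = 2697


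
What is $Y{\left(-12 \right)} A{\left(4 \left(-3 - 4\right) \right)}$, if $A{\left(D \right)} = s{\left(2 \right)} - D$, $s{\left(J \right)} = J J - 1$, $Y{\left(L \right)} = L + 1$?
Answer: $-341$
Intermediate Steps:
$Y{\left(L \right)} = 1 + L$
$s{\left(J \right)} = -1 + J^{2}$ ($s{\left(J \right)} = J^{2} - 1 = -1 + J^{2}$)
$A{\left(D \right)} = 3 - D$ ($A{\left(D \right)} = \left(-1 + 2^{2}\right) - D = \left(-1 + 4\right) - D = 3 - D$)
$Y{\left(-12 \right)} A{\left(4 \left(-3 - 4\right) \right)} = \left(1 - 12\right) \left(3 - 4 \left(-3 - 4\right)\right) = - 11 \left(3 - 4 \left(-7\right)\right) = - 11 \left(3 - -28\right) = - 11 \left(3 + 28\right) = \left(-11\right) 31 = -341$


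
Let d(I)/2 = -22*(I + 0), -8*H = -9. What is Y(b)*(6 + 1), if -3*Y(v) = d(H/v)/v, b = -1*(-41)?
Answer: 231/3362 ≈ 0.068709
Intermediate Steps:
H = 9/8 (H = -⅛*(-9) = 9/8 ≈ 1.1250)
b = 41
d(I) = -44*I (d(I) = 2*(-22*(I + 0)) = 2*(-22*I) = -44*I)
Y(v) = 33/(2*v²) (Y(v) = -(-99/(2*v))/(3*v) = -(-33)/(2*v²) = 33/(2*v²))
Y(b)*(6 + 1) = ((33/2)/41²)*(6 + 1) = ((33/2)*(1/1681))*7 = (33/3362)*7 = 231/3362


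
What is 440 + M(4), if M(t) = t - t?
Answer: 440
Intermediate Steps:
M(t) = 0
440 + M(4) = 440 + 0 = 440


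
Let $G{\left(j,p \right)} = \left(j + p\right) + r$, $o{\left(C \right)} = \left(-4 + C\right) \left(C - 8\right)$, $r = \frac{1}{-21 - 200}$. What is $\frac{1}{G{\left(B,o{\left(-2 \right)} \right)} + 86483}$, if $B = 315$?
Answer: $\frac{221}{19195617} \approx 1.1513 \cdot 10^{-5}$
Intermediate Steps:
$r = - \frac{1}{221}$ ($r = \frac{1}{-221} = - \frac{1}{221} \approx -0.0045249$)
$o{\left(C \right)} = \left(-8 + C\right) \left(-4 + C\right)$ ($o{\left(C \right)} = \left(-4 + C\right) \left(C - 8\right) = \left(-4 + C\right) \left(-8 + C\right) = \left(-8 + C\right) \left(-4 + C\right)$)
$G{\left(j,p \right)} = - \frac{1}{221} + j + p$ ($G{\left(j,p \right)} = \left(j + p\right) - \frac{1}{221} = - \frac{1}{221} + j + p$)
$\frac{1}{G{\left(B,o{\left(-2 \right)} \right)} + 86483} = \frac{1}{\left(- \frac{1}{221} + 315 + \left(32 + \left(-2\right)^{2} - -24\right)\right) + 86483} = \frac{1}{\left(- \frac{1}{221} + 315 + \left(32 + 4 + 24\right)\right) + 86483} = \frac{1}{\left(- \frac{1}{221} + 315 + 60\right) + 86483} = \frac{1}{\frac{82874}{221} + 86483} = \frac{1}{\frac{19195617}{221}} = \frac{221}{19195617}$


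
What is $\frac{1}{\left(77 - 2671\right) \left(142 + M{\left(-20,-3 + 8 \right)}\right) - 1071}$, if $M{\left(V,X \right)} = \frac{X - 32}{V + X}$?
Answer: $- \frac{5}{1870441} \approx -2.6732 \cdot 10^{-6}$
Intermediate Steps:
$M{\left(V,X \right)} = \frac{-32 + X}{V + X}$
$\frac{1}{\left(77 - 2671\right) \left(142 + M{\left(-20,-3 + 8 \right)}\right) - 1071} = \frac{1}{\left(77 - 2671\right) \left(142 + \frac{-32 + \left(-3 + 8\right)}{-20 + \left(-3 + 8\right)}\right) - 1071} = \frac{1}{- 2594 \left(142 + \frac{-32 + 5}{-20 + 5}\right) - 1071} = \frac{1}{- 2594 \left(142 + \frac{1}{-15} \left(-27\right)\right) - 1071} = \frac{1}{- 2594 \left(142 - - \frac{9}{5}\right) - 1071} = \frac{1}{- 2594 \left(142 + \frac{9}{5}\right) - 1071} = \frac{1}{\left(-2594\right) \frac{719}{5} - 1071} = \frac{1}{- \frac{1865086}{5} - 1071} = \frac{1}{- \frac{1870441}{5}} = - \frac{5}{1870441}$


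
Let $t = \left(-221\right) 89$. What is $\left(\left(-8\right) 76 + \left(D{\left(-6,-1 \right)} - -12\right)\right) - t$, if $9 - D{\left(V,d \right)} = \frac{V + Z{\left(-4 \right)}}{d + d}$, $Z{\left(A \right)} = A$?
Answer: $19077$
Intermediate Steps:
$t = -19669$
$D{\left(V,d \right)} = 9 - \frac{-4 + V}{2 d}$ ($D{\left(V,d \right)} = 9 - \frac{V - 4}{d + d} = 9 - \frac{-4 + V}{2 d}$)
$\left(\left(-8\right) 76 + \left(D{\left(-6,-1 \right)} - -12\right)\right) - t = \left(\left(-8\right) 76 + \left(\frac{4 - -6 + 18 \left(-1\right)}{2 \left(-1\right)} - -12\right)\right) - -19669 = \left(-608 + \left(\frac{1}{2} \left(-1\right) \left(4 + 6 - 18\right) + 12\right)\right) + 19669 = \left(-608 + \left(\frac{1}{2} \left(-1\right) \left(-8\right) + 12\right)\right) + 19669 = \left(-608 + \left(4 + 12\right)\right) + 19669 = \left(-608 + 16\right) + 19669 = -592 + 19669 = 19077$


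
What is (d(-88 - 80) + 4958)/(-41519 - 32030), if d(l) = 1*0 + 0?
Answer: -4958/73549 ≈ -0.067411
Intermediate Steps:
d(l) = 0 (d(l) = 0 + 0 = 0)
(d(-88 - 80) + 4958)/(-41519 - 32030) = (0 + 4958)/(-41519 - 32030) = 4958/(-73549) = 4958*(-1/73549) = -4958/73549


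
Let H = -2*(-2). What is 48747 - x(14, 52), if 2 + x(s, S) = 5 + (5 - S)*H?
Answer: 48932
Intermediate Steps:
H = 4
x(s, S) = 23 - 4*S (x(s, S) = -2 + (5 + (5 - S)*4) = -2 + (5 + (20 - 4*S)) = -2 + (25 - 4*S) = 23 - 4*S)
48747 - x(14, 52) = 48747 - (23 - 4*52) = 48747 - (23 - 208) = 48747 - 1*(-185) = 48747 + 185 = 48932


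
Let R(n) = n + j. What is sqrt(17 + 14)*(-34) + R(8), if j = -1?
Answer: 7 - 34*sqrt(31) ≈ -182.30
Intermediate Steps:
R(n) = -1 + n (R(n) = n - 1 = -1 + n)
sqrt(17 + 14)*(-34) + R(8) = sqrt(17 + 14)*(-34) + (-1 + 8) = sqrt(31)*(-34) + 7 = -34*sqrt(31) + 7 = 7 - 34*sqrt(31)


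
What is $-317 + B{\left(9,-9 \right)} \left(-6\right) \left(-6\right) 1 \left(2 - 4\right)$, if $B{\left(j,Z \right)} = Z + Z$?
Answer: $979$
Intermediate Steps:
$B{\left(j,Z \right)} = 2 Z$
$-317 + B{\left(9,-9 \right)} \left(-6\right) \left(-6\right) 1 \left(2 - 4\right) = -317 + 2 \left(-9\right) \left(-6\right) \left(-6\right) 1 \left(2 - 4\right) = -317 - 18 \cdot 36 \cdot 1 \left(-2\right) = -317 - 18 \cdot 36 \left(-2\right) = -317 - -1296 = -317 + 1296 = 979$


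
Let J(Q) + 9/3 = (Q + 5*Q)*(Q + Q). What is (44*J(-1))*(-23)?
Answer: -9108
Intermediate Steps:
J(Q) = -3 + 12*Q² (J(Q) = -3 + (Q + 5*Q)*(Q + Q) = -3 + (6*Q)*(2*Q) = -3 + 12*Q²)
(44*J(-1))*(-23) = (44*(-3 + 12*(-1)²))*(-23) = (44*(-3 + 12*1))*(-23) = (44*(-3 + 12))*(-23) = (44*9)*(-23) = 396*(-23) = -9108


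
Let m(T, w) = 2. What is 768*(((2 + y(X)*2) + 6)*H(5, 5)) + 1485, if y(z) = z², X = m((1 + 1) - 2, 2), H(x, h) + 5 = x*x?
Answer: 247245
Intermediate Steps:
H(x, h) = -5 + x² (H(x, h) = -5 + x*x = -5 + x²)
X = 2
768*(((2 + y(X)*2) + 6)*H(5, 5)) + 1485 = 768*(((2 + 2²*2) + 6)*(-5 + 5²)) + 1485 = 768*(((2 + 4*2) + 6)*(-5 + 25)) + 1485 = 768*(((2 + 8) + 6)*20) + 1485 = 768*((10 + 6)*20) + 1485 = 768*(16*20) + 1485 = 768*320 + 1485 = 245760 + 1485 = 247245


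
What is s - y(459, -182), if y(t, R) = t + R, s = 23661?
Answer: 23384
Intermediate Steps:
y(t, R) = R + t
s - y(459, -182) = 23661 - (-182 + 459) = 23661 - 1*277 = 23661 - 277 = 23384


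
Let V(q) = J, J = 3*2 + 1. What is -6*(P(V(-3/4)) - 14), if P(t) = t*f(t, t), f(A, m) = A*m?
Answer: -1974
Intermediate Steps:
J = 7 (J = 6 + 1 = 7)
V(q) = 7
P(t) = t**3 (P(t) = t*(t*t) = t*t**2 = t**3)
-6*(P(V(-3/4)) - 14) = -6*(7**3 - 14) = -6*(343 - 14) = -6*329 = -1974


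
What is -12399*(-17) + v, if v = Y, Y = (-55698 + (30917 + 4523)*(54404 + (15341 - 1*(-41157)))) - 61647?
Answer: 3930460318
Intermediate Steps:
Y = 3930249535 (Y = (-55698 + 35440*(54404 + (15341 + 41157))) - 61647 = (-55698 + 35440*(54404 + 56498)) - 61647 = (-55698 + 35440*110902) - 61647 = (-55698 + 3930366880) - 61647 = 3930311182 - 61647 = 3930249535)
v = 3930249535
-12399*(-17) + v = -12399*(-17) + 3930249535 = 210783 + 3930249535 = 3930460318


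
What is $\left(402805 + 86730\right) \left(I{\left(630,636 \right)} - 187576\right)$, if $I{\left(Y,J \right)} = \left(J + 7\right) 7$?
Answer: $-89621620125$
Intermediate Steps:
$I{\left(Y,J \right)} = 49 + 7 J$ ($I{\left(Y,J \right)} = \left(7 + J\right) 7 = 49 + 7 J$)
$\left(402805 + 86730\right) \left(I{\left(630,636 \right)} - 187576\right) = \left(402805 + 86730\right) \left(\left(49 + 7 \cdot 636\right) - 187576\right) = 489535 \left(\left(49 + 4452\right) - 187576\right) = 489535 \left(4501 - 187576\right) = 489535 \left(-183075\right) = -89621620125$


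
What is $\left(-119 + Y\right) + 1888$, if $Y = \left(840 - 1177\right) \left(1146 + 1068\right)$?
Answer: $-744349$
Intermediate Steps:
$Y = -746118$ ($Y = \left(-337\right) 2214 = -746118$)
$\left(-119 + Y\right) + 1888 = \left(-119 - 746118\right) + 1888 = -746237 + 1888 = -744349$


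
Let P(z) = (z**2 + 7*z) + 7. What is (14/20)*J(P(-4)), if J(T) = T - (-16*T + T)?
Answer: -56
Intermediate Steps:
P(z) = 7 + z**2 + 7*z
J(T) = 16*T (J(T) = T - (-15)*T = T + 15*T = 16*T)
(14/20)*J(P(-4)) = (14/20)*(16*(7 + (-4)**2 + 7*(-4))) = (14*(1/20))*(16*(7 + 16 - 28)) = 7*(16*(-5))/10 = (7/10)*(-80) = -56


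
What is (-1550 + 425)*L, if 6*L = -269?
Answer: 100875/2 ≈ 50438.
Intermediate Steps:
L = -269/6 (L = (⅙)*(-269) = -269/6 ≈ -44.833)
(-1550 + 425)*L = (-1550 + 425)*(-269/6) = -1125*(-269/6) = 100875/2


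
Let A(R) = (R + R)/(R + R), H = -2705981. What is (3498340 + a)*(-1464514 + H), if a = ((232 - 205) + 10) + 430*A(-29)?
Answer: -14591757099465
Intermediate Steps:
A(R) = 1 (A(R) = (2*R)/((2*R)) = (2*R)*(1/(2*R)) = 1)
a = 467 (a = ((232 - 205) + 10) + 430*1 = (27 + 10) + 430 = 37 + 430 = 467)
(3498340 + a)*(-1464514 + H) = (3498340 + 467)*(-1464514 - 2705981) = 3498807*(-4170495) = -14591757099465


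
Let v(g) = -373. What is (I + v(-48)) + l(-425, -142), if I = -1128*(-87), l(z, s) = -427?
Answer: 97336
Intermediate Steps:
I = 98136
(I + v(-48)) + l(-425, -142) = (98136 - 373) - 427 = 97763 - 427 = 97336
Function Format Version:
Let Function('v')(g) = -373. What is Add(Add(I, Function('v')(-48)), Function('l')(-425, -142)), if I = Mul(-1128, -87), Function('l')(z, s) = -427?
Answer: 97336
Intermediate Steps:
I = 98136
Add(Add(I, Function('v')(-48)), Function('l')(-425, -142)) = Add(Add(98136, -373), -427) = Add(97763, -427) = 97336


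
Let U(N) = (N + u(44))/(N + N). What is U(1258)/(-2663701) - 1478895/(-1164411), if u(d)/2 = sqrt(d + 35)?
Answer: 2626222338793/2067761830074 - sqrt(79)/3350935858 ≈ 1.2701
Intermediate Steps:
u(d) = 2*sqrt(35 + d) (u(d) = 2*sqrt(d + 35) = 2*sqrt(35 + d))
U(N) = (N + 2*sqrt(79))/(2*N) (U(N) = (N + 2*sqrt(35 + 44))/(N + N) = (N + 2*sqrt(79))/((2*N)) = (N + 2*sqrt(79))*(1/(2*N)) = (N + 2*sqrt(79))/(2*N))
U(1258)/(-2663701) - 1478895/(-1164411) = ((sqrt(79) + (1/2)*1258)/1258)/(-2663701) - 1478895/(-1164411) = ((sqrt(79) + 629)/1258)*(-1/2663701) - 1478895*(-1/1164411) = ((629 + sqrt(79))/1258)*(-1/2663701) + 492965/388137 = (1/2 + sqrt(79)/1258)*(-1/2663701) + 492965/388137 = (-1/5327402 - sqrt(79)/3350935858) + 492965/388137 = 2626222338793/2067761830074 - sqrt(79)/3350935858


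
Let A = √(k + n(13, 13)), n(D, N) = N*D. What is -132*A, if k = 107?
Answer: -264*√69 ≈ -2192.9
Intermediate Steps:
n(D, N) = D*N
A = 2*√69 (A = √(107 + 13*13) = √(107 + 169) = √276 = 2*√69 ≈ 16.613)
-132*A = -264*√69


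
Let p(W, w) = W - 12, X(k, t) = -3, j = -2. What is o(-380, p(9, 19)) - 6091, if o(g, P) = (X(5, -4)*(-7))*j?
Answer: -6133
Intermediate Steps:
p(W, w) = -12 + W
o(g, P) = -42 (o(g, P) = -3*(-7)*(-2) = 21*(-2) = -42)
o(-380, p(9, 19)) - 6091 = -42 - 6091 = -6133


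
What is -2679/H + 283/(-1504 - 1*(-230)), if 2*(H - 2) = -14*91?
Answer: 3233341/808990 ≈ 3.9968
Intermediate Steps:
H = -635 (H = 2 + (-14*91)/2 = 2 + (1/2)*(-1274) = 2 - 637 = -635)
-2679/H + 283/(-1504 - 1*(-230)) = -2679/(-635) + 283/(-1504 - 1*(-230)) = -2679*(-1/635) + 283/(-1504 + 230) = 2679/635 + 283/(-1274) = 2679/635 + 283*(-1/1274) = 2679/635 - 283/1274 = 3233341/808990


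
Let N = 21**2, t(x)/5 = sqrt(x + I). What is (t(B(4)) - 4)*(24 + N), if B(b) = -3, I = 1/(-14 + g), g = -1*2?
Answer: -1860 + 16275*I/4 ≈ -1860.0 + 4068.8*I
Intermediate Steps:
g = -2
I = -1/16 (I = 1/(-14 - 2) = 1/(-16) = -1/16 ≈ -0.062500)
t(x) = 5*sqrt(-1/16 + x) (t(x) = 5*sqrt(x - 1/16) = 5*sqrt(-1/16 + x))
N = 441
(t(B(4)) - 4)*(24 + N) = (5*sqrt(-1 + 16*(-3))/4 - 4)*(24 + 441) = (5*sqrt(-1 - 48)/4 - 4)*465 = (5*sqrt(-49)/4 - 4)*465 = (5*(7*I)/4 - 4)*465 = (35*I/4 - 4)*465 = (-4 + 35*I/4)*465 = -1860 + 16275*I/4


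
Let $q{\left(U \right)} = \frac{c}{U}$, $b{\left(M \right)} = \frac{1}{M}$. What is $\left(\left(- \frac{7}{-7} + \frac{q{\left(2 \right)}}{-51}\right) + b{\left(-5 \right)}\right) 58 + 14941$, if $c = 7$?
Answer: $\frac{3820772}{255} \approx 14983.0$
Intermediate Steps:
$q{\left(U \right)} = \frac{7}{U}$
$\left(\left(- \frac{7}{-7} + \frac{q{\left(2 \right)}}{-51}\right) + b{\left(-5 \right)}\right) 58 + 14941 = \left(\left(- \frac{7}{-7} + \frac{7 \cdot \frac{1}{2}}{-51}\right) + \frac{1}{-5}\right) 58 + 14941 = \left(\left(\left(-7\right) \left(- \frac{1}{7}\right) + 7 \cdot \frac{1}{2} \left(- \frac{1}{51}\right)\right) - \frac{1}{5}\right) 58 + 14941 = \left(\left(1 + \frac{7}{2} \left(- \frac{1}{51}\right)\right) - \frac{1}{5}\right) 58 + 14941 = \left(\left(1 - \frac{7}{102}\right) - \frac{1}{5}\right) 58 + 14941 = \left(\frac{95}{102} - \frac{1}{5}\right) 58 + 14941 = \frac{373}{510} \cdot 58 + 14941 = \frac{10817}{255} + 14941 = \frac{3820772}{255}$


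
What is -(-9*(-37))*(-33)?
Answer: 10989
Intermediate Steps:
-(-9*(-37))*(-33) = -333*(-33) = -1*(-10989) = 10989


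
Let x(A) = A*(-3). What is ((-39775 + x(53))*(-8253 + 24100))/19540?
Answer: -316417049/9770 ≈ -32387.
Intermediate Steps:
x(A) = -3*A
((-39775 + x(53))*(-8253 + 24100))/19540 = ((-39775 - 3*53)*(-8253 + 24100))/19540 = ((-39775 - 159)*15847)*(1/19540) = -39934*15847*(1/19540) = -632834098*1/19540 = -316417049/9770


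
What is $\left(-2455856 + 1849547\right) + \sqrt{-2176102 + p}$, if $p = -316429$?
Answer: $-606309 + i \sqrt{2492531} \approx -6.0631 \cdot 10^{5} + 1578.8 i$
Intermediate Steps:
$\left(-2455856 + 1849547\right) + \sqrt{-2176102 + p} = \left(-2455856 + 1849547\right) + \sqrt{-2176102 - 316429} = -606309 + \sqrt{-2492531} = -606309 + i \sqrt{2492531}$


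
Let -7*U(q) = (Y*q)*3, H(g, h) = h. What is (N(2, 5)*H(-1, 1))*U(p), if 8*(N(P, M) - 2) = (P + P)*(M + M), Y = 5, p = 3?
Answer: -45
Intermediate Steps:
N(P, M) = 2 + M*P/2 (N(P, M) = 2 + ((P + P)*(M + M))/8 = 2 + ((2*P)*(2*M))/8 = 2 + (4*M*P)/8 = 2 + M*P/2)
U(q) = -15*q/7 (U(q) = -5*q*3/7 = -15*q/7)
(N(2, 5)*H(-1, 1))*U(p) = ((2 + (½)*5*2)*1)*(-15/7*3) = ((2 + 5)*1)*(-45/7) = (7*1)*(-45/7) = 7*(-45/7) = -45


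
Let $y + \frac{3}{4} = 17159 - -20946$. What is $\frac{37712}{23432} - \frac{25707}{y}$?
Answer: $\frac{417310526}{446429393} \approx 0.93477$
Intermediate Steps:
$y = \frac{152417}{4}$ ($y = - \frac{3}{4} + \left(17159 - -20946\right) = - \frac{3}{4} + \left(17159 + 20946\right) = - \frac{3}{4} + 38105 = \frac{152417}{4} \approx 38104.0$)
$\frac{37712}{23432} - \frac{25707}{y} = \frac{37712}{23432} - \frac{25707}{\frac{152417}{4}} = 37712 \cdot \frac{1}{23432} - \frac{102828}{152417} = \frac{4714}{2929} - \frac{102828}{152417} = \frac{417310526}{446429393}$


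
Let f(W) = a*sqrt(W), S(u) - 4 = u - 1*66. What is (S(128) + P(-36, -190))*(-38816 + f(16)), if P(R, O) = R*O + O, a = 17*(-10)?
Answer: -265255136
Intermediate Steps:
S(u) = -62 + u (S(u) = 4 + (u - 1*66) = 4 + (u - 66) = 4 + (-66 + u) = -62 + u)
a = -170
P(R, O) = O + O*R (P(R, O) = O*R + O = O + O*R)
f(W) = -170*sqrt(W)
(S(128) + P(-36, -190))*(-38816 + f(16)) = ((-62 + 128) - 190*(1 - 36))*(-38816 - 170*sqrt(16)) = (66 - 190*(-35))*(-38816 - 170*4) = (66 + 6650)*(-38816 - 680) = 6716*(-39496) = -265255136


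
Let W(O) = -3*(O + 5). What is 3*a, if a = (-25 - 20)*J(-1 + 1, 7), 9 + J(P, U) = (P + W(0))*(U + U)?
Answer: 29565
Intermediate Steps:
W(O) = -15 - 3*O (W(O) = -3*(5 + O) = -15 - 3*O)
J(P, U) = -9 + 2*U*(-15 + P) (J(P, U) = -9 + (P + (-15 - 3*0))*(U + U) = -9 + (P + (-15 + 0))*(2*U) = -9 + (P - 15)*(2*U) = -9 + (-15 + P)*(2*U) = -9 + 2*U*(-15 + P))
a = 9855 (a = (-25 - 20)*(-9 - 30*7 + 2*(-1 + 1)*7) = -45*(-9 - 210 + 2*0*7) = -45*(-9 - 210 + 0) = -45*(-219) = 9855)
3*a = 3*9855 = 29565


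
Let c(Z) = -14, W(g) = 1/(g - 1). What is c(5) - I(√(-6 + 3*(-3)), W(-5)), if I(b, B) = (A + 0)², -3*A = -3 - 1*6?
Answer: -23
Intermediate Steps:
A = 3 (A = -(-3 - 1*6)/3 = -(-3 - 6)/3 = -⅓*(-9) = 3)
W(g) = 1/(-1 + g)
I(b, B) = 9 (I(b, B) = (3 + 0)² = 3² = 9)
c(5) - I(√(-6 + 3*(-3)), W(-5)) = -14 - 1*9 = -14 - 9 = -23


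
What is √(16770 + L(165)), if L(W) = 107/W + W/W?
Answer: √456608130/165 ≈ 129.51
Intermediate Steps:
L(W) = 1 + 107/W (L(W) = 107/W + 1 = 1 + 107/W)
√(16770 + L(165)) = √(16770 + (107 + 165)/165) = √(16770 + (1/165)*272) = √(16770 + 272/165) = √(2767322/165) = √456608130/165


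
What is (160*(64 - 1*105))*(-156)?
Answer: 1023360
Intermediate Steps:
(160*(64 - 1*105))*(-156) = (160*(64 - 105))*(-156) = (160*(-41))*(-156) = -6560*(-156) = 1023360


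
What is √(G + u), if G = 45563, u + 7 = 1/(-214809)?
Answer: √2102086247433627/214809 ≈ 213.44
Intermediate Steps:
u = -1503664/214809 (u = -7 + 1/(-214809) = -7 - 1/214809 = -1503664/214809 ≈ -7.0000)
√(G + u) = √(45563 - 1503664/214809) = √(9785838803/214809) = √2102086247433627/214809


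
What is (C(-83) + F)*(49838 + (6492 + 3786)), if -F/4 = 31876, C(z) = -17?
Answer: -7666052436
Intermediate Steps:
F = -127504 (F = -4*31876 = -127504)
(C(-83) + F)*(49838 + (6492 + 3786)) = (-17 - 127504)*(49838 + (6492 + 3786)) = -127521*(49838 + 10278) = -127521*60116 = -7666052436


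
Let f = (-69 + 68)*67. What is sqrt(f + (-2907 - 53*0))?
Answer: I*sqrt(2974) ≈ 54.534*I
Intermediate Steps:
f = -67 (f = -1*67 = -67)
sqrt(f + (-2907 - 53*0)) = sqrt(-67 + (-2907 - 53*0)) = sqrt(-67 + (-2907 + 0)) = sqrt(-67 - 2907) = sqrt(-2974) = I*sqrt(2974)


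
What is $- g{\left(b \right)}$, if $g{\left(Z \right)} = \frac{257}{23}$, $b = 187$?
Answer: $- \frac{257}{23} \approx -11.174$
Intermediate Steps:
$g{\left(Z \right)} = \frac{257}{23}$ ($g{\left(Z \right)} = 257 \cdot \frac{1}{23} = \frac{257}{23}$)
$- g{\left(b \right)} = \left(-1\right) \frac{257}{23} = - \frac{257}{23}$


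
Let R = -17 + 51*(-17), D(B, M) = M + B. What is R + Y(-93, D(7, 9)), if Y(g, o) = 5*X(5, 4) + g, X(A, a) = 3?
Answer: -962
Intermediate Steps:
D(B, M) = B + M
Y(g, o) = 15 + g (Y(g, o) = 5*3 + g = 15 + g)
R = -884 (R = -17 - 867 = -884)
R + Y(-93, D(7, 9)) = -884 + (15 - 93) = -884 - 78 = -962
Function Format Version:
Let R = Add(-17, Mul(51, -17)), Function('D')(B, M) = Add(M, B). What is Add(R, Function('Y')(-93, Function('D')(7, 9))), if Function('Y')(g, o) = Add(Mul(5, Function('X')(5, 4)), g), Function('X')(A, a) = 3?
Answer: -962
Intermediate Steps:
Function('D')(B, M) = Add(B, M)
Function('Y')(g, o) = Add(15, g) (Function('Y')(g, o) = Add(Mul(5, 3), g) = Add(15, g))
R = -884 (R = Add(-17, -867) = -884)
Add(R, Function('Y')(-93, Function('D')(7, 9))) = Add(-884, Add(15, -93)) = Add(-884, -78) = -962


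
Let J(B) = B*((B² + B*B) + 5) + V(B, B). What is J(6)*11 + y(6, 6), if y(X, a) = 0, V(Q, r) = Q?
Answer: 5148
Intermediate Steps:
J(B) = B + B*(5 + 2*B²) (J(B) = B*((B² + B*B) + 5) + B = B*((B² + B²) + 5) + B = B*(2*B² + 5) + B = B*(5 + 2*B²) + B = B + B*(5 + 2*B²))
J(6)*11 + y(6, 6) = (2*6*(3 + 6²))*11 + 0 = (2*6*(3 + 36))*11 + 0 = (2*6*39)*11 + 0 = 468*11 + 0 = 5148 + 0 = 5148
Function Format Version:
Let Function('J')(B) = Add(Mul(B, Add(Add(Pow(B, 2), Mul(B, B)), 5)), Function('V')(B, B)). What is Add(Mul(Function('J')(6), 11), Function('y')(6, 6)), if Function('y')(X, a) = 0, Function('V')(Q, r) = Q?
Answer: 5148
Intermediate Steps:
Function('J')(B) = Add(B, Mul(B, Add(5, Mul(2, Pow(B, 2))))) (Function('J')(B) = Add(Mul(B, Add(Add(Pow(B, 2), Mul(B, B)), 5)), B) = Add(Mul(B, Add(Add(Pow(B, 2), Pow(B, 2)), 5)), B) = Add(Mul(B, Add(Mul(2, Pow(B, 2)), 5)), B) = Add(Mul(B, Add(5, Mul(2, Pow(B, 2)))), B) = Add(B, Mul(B, Add(5, Mul(2, Pow(B, 2))))))
Add(Mul(Function('J')(6), 11), Function('y')(6, 6)) = Add(Mul(Mul(2, 6, Add(3, Pow(6, 2))), 11), 0) = Add(Mul(Mul(2, 6, Add(3, 36)), 11), 0) = Add(Mul(Mul(2, 6, 39), 11), 0) = Add(Mul(468, 11), 0) = Add(5148, 0) = 5148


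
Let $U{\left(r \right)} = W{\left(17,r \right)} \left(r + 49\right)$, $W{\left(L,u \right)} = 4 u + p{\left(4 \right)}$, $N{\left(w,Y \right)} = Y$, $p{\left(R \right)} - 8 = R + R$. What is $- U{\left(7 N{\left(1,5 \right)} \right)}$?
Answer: $-13104$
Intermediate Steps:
$p{\left(R \right)} = 8 + 2 R$ ($p{\left(R \right)} = 8 + \left(R + R\right) = 8 + 2 R$)
$W{\left(L,u \right)} = 16 + 4 u$ ($W{\left(L,u \right)} = 4 u + \left(8 + 2 \cdot 4\right) = 4 u + \left(8 + 8\right) = 4 u + 16 = 16 + 4 u$)
$U{\left(r \right)} = \left(16 + 4 r\right) \left(49 + r\right)$ ($U{\left(r \right)} = \left(16 + 4 r\right) \left(r + 49\right) = \left(16 + 4 r\right) \left(49 + r\right)$)
$- U{\left(7 N{\left(1,5 \right)} \right)} = - 4 \left(4 + 7 \cdot 5\right) \left(49 + 7 \cdot 5\right) = - 4 \left(4 + 35\right) \left(49 + 35\right) = - 4 \cdot 39 \cdot 84 = \left(-1\right) 13104 = -13104$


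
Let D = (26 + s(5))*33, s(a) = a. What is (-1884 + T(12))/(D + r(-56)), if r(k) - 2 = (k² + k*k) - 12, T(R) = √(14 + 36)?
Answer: -1884/7285 + √2/1457 ≈ -0.25764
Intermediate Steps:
T(R) = 5*√2 (T(R) = √50 = 5*√2)
r(k) = -10 + 2*k² (r(k) = 2 + ((k² + k*k) - 12) = 2 + ((k² + k²) - 12) = 2 + (2*k² - 12) = 2 + (-12 + 2*k²) = -10 + 2*k²)
D = 1023 (D = (26 + 5)*33 = 31*33 = 1023)
(-1884 + T(12))/(D + r(-56)) = (-1884 + 5*√2)/(1023 + (-10 + 2*(-56)²)) = (-1884 + 5*√2)/(1023 + (-10 + 2*3136)) = (-1884 + 5*√2)/(1023 + (-10 + 6272)) = (-1884 + 5*√2)/(1023 + 6262) = (-1884 + 5*√2)/7285 = (-1884 + 5*√2)*(1/7285) = -1884/7285 + √2/1457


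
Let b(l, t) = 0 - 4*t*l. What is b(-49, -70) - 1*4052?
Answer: -17772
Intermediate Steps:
b(l, t) = -4*l*t (b(l, t) = 0 - 4*l*t = -4*l*t)
b(-49, -70) - 1*4052 = -4*(-49)*(-70) - 1*4052 = -13720 - 4052 = -17772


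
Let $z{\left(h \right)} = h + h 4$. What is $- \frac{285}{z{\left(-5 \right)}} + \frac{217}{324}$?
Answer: $\frac{19553}{1620} \approx 12.07$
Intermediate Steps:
$z{\left(h \right)} = 5 h$ ($z{\left(h \right)} = h + 4 h = 5 h$)
$- \frac{285}{z{\left(-5 \right)}} + \frac{217}{324} = - \frac{285}{5 \left(-5\right)} + \frac{217}{324} = - \frac{285}{-25} + 217 \cdot \frac{1}{324} = \left(-285\right) \left(- \frac{1}{25}\right) + \frac{217}{324} = \frac{57}{5} + \frac{217}{324} = \frac{19553}{1620}$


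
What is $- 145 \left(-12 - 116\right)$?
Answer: $18560$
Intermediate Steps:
$- 145 \left(-12 - 116\right) = \left(-145\right) \left(-128\right) = 18560$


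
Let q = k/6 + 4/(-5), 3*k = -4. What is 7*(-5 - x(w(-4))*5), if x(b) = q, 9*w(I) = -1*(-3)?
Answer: 7/9 ≈ 0.77778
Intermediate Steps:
k = -4/3 (k = (1/3)*(-4) = -4/3 ≈ -1.3333)
w(I) = 1/3 (w(I) = (-1*(-3))/9 = (1/9)*3 = 1/3)
q = -46/45 (q = -4/3/6 + 4/(-5) = -4/3*1/6 + 4*(-1/5) = -2/9 - 4/5 = -46/45 ≈ -1.0222)
x(b) = -46/45
7*(-5 - x(w(-4))*5) = 7*(-5 - 1*(-46/45)*5) = 7*(-5 + (46/45)*5) = 7*(-5 + 46/9) = 7*(1/9) = 7/9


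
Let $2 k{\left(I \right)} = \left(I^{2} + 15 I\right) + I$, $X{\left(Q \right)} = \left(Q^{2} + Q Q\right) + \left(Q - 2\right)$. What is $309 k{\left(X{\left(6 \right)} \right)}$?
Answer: $1080264$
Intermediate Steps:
$X{\left(Q \right)} = -2 + Q + 2 Q^{2}$ ($X{\left(Q \right)} = \left(Q^{2} + Q^{2}\right) + \left(-2 + Q\right) = 2 Q^{2} + \left(-2 + Q\right) = -2 + Q + 2 Q^{2}$)
$k{\left(I \right)} = \frac{I^{2}}{2} + 8 I$ ($k{\left(I \right)} = \frac{\left(I^{2} + 15 I\right) + I}{2} = \frac{I^{2} + 16 I}{2} = \frac{I^{2}}{2} + 8 I$)
$309 k{\left(X{\left(6 \right)} \right)} = 309 \frac{\left(-2 + 6 + 2 \cdot 6^{2}\right) \left(16 + \left(-2 + 6 + 2 \cdot 6^{2}\right)\right)}{2} = 309 \frac{\left(-2 + 6 + 2 \cdot 36\right) \left(16 + \left(-2 + 6 + 2 \cdot 36\right)\right)}{2} = 309 \frac{\left(-2 + 6 + 72\right) \left(16 + \left(-2 + 6 + 72\right)\right)}{2} = 309 \cdot \frac{1}{2} \cdot 76 \left(16 + 76\right) = 309 \cdot \frac{1}{2} \cdot 76 \cdot 92 = 309 \cdot 3496 = 1080264$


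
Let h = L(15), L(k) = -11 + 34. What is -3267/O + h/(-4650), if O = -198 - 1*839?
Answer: 15167699/4822050 ≈ 3.1455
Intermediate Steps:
L(k) = 23
O = -1037 (O = -198 - 839 = -1037)
h = 23
-3267/O + h/(-4650) = -3267/(-1037) + 23/(-4650) = -3267*(-1/1037) + 23*(-1/4650) = 3267/1037 - 23/4650 = 15167699/4822050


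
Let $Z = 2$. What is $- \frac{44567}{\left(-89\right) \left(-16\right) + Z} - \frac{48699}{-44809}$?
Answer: $- \frac{1927557929}{63897634} \approx -30.166$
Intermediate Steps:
$- \frac{44567}{\left(-89\right) \left(-16\right) + Z} - \frac{48699}{-44809} = - \frac{44567}{\left(-89\right) \left(-16\right) + 2} - \frac{48699}{-44809} = - \frac{44567}{1424 + 2} - - \frac{48699}{44809} = - \frac{44567}{1426} + \frac{48699}{44809} = - \frac{1927557929}{63897634}$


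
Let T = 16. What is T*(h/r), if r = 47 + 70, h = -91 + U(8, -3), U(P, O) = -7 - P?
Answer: -1696/117 ≈ -14.496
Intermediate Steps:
h = -106 (h = -91 + (-7 - 1*8) = -91 + (-7 - 8) = -91 - 15 = -106)
r = 117
T*(h/r) = 16*(-106/117) = -1696/117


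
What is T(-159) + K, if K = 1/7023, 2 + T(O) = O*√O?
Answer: -14045/7023 - 159*I*√159 ≈ -1.9999 - 2004.9*I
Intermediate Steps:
T(O) = -2 + O^(3/2) (T(O) = -2 + O*√O = -2 + O^(3/2))
K = 1/7023 ≈ 0.00014239
T(-159) + K = (-2 + (-159)^(3/2)) + 1/7023 = (-2 - 159*I*√159) + 1/7023 = -14045/7023 - 159*I*√159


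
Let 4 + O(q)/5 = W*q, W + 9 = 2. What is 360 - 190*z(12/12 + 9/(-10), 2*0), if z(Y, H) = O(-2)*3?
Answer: -28140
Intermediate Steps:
W = -7 (W = -9 + 2 = -7)
O(q) = -20 - 35*q (O(q) = -20 + 5*(-7*q) = -20 - 35*q)
z(Y, H) = 150 (z(Y, H) = (-20 - 35*(-2))*3 = (-20 + 70)*3 = 50*3 = 150)
360 - 190*z(12/12 + 9/(-10), 2*0) = 360 - 190*150 = 360 - 28500 = -28140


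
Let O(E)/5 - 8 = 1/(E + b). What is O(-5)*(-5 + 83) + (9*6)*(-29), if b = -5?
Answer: 1515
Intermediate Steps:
O(E) = 40 + 5/(-5 + E) (O(E) = 40 + 5/(E - 5) = 40 + 5/(-5 + E))
O(-5)*(-5 + 83) + (9*6)*(-29) = (5*(-39 + 8*(-5))/(-5 - 5))*(-5 + 83) + (9*6)*(-29) = (5*(-39 - 40)/(-10))*78 + 54*(-29) = (5*(-⅒)*(-79))*78 - 1566 = (79/2)*78 - 1566 = 3081 - 1566 = 1515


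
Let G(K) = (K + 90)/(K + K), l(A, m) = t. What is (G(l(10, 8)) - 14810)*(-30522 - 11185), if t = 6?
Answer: 617347014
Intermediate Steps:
l(A, m) = 6
G(K) = (90 + K)/(2*K) (G(K) = (90 + K)/((2*K)) = (90 + K)*(1/(2*K)) = (90 + K)/(2*K))
(G(l(10, 8)) - 14810)*(-30522 - 11185) = ((1/2)*(90 + 6)/6 - 14810)*(-30522 - 11185) = ((1/2)*(1/6)*96 - 14810)*(-41707) = (8 - 14810)*(-41707) = -14802*(-41707) = 617347014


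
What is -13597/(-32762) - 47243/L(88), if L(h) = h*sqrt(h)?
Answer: 13597/32762 - 47243*sqrt(22)/3872 ≈ -56.814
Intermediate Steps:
L(h) = h**(3/2)
-13597/(-32762) - 47243/L(88) = -13597/(-32762) - 47243*sqrt(22)/3872 = -13597*(-1/32762) - 47243*sqrt(22)/3872 = 13597/32762 - 47243*sqrt(22)/3872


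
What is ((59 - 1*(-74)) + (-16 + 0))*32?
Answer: 3744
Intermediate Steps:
((59 - 1*(-74)) + (-16 + 0))*32 = ((59 + 74) - 16)*32 = (133 - 16)*32 = 117*32 = 3744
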